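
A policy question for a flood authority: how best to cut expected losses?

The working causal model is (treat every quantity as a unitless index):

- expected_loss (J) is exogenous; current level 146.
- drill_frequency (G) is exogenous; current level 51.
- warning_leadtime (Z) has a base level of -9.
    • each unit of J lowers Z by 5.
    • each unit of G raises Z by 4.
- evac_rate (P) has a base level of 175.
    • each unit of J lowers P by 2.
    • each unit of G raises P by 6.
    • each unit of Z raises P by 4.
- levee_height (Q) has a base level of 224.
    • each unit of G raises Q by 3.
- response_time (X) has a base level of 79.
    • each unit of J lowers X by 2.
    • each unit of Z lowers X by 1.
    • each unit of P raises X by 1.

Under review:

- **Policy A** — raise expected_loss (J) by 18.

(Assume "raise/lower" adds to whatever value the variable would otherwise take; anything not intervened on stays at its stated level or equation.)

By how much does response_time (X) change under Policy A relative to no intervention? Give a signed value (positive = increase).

-342

Baseline:
  J = 146
  G = 51
  Z = -9 − 5·146 + 4·51 = -535
  P = 175 − 2·146 + 6·51 + 4·(-535) = -1951
  X = 79 − 2·146 − (-535) + (-1951) = -1629
Policy A (J + 18):
  J = 146 + 18 = 164
  G = 51
  Z = -9 − 5·164 + 4·51 = -625
  P = 175 − 2·164 + 6·51 + 4·(-625) = -2347
  X = 79 − 2·164 − (-625) + (-2347) = -1971
Change in X: -1971 − (-1629) = -342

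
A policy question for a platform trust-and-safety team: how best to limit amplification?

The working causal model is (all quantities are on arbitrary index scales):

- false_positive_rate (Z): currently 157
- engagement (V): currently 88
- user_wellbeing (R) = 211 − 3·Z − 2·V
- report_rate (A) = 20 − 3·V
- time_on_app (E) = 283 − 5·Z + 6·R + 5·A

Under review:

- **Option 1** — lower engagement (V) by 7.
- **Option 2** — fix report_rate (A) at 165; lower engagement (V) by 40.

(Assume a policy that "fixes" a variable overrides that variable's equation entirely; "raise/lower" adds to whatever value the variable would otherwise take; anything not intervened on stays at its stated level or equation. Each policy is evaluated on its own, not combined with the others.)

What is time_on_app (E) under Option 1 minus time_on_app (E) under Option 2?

Option 1 (V − 7):
  Z = 157
  V = 88 − 7 = 81
  R = 211 − 3·157 − 2·81 = -422
  A = 20 − 3·81 = -223
  E = 283 − 5·157 + 6·(-422) + 5·(-223) = -4149
Option 2 (A := 165, V − 40):
  Z = 157
  V = 88 − 40 = 48
  R = 211 − 3·157 − 2·48 = -356
  A = 165
  E = 283 − 5·157 + 6·(-356) + 5·165 = -1813
E: -4149 − (-1813) = -2336

-2336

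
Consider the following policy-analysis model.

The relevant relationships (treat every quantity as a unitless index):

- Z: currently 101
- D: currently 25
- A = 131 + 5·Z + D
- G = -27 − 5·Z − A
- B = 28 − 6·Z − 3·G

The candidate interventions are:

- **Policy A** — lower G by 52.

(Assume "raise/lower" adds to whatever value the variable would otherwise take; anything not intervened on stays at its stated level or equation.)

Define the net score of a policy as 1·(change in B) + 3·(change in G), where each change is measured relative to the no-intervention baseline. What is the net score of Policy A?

Baseline:
  Z = 101
  D = 25
  A = 131 + 5·101 + 25 = 661
  G = -27 − 5·101 − 661 = -1193
  B = 28 − 6·101 − 3·(-1193) = 3001
Policy A (G − 52):
  Z = 101
  D = 25
  A = 131 + 5·101 + 25 = 661
  G = -27 − 5·101 − 661 (−52 from intervention) = -1245
  B = 28 − 6·101 − 3·(-1245) = 3157
ΔB = 3157 − 3001 = 156; ΔG = -1245 − (-1193) = -52
Score = 1·156 + 3·(-52) = 0

0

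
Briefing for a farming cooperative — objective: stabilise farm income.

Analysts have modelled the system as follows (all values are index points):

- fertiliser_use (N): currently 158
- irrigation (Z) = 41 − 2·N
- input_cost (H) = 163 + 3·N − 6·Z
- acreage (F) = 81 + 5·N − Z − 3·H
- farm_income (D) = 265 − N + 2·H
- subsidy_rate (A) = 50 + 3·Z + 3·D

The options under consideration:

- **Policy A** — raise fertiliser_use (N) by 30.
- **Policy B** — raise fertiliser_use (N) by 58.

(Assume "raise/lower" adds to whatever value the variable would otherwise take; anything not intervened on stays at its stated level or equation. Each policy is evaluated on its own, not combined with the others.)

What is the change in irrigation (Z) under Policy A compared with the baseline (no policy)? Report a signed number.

-60

Baseline:
  N = 158
  Z = 41 − 2·158 = -275
Policy A (N + 30):
  N = 158 + 30 = 188
  Z = 41 − 2·188 = -335
Change in Z: -335 − (-275) = -60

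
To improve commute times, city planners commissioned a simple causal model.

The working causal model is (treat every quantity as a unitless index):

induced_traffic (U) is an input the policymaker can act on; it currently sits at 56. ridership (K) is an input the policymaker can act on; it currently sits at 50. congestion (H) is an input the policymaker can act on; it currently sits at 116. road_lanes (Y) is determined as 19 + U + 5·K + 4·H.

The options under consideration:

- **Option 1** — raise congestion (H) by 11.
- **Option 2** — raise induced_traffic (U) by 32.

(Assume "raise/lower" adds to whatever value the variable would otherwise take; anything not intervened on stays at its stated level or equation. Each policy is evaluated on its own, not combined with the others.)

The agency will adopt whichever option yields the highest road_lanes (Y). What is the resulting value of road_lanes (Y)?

833

Option 1 (H + 11):
  U = 56
  K = 50
  H = 116 + 11 = 127
  Y = 19 + 56 + 5·50 + 4·127 = 833
Option 2 (U + 32):
  U = 56 + 32 = 88
  K = 50
  H = 116
  Y = 19 + 88 + 5·50 + 4·116 = 821
Comparing — Option 1: Y=833, Option 2: Y=821. Highest is 833 (Option 1).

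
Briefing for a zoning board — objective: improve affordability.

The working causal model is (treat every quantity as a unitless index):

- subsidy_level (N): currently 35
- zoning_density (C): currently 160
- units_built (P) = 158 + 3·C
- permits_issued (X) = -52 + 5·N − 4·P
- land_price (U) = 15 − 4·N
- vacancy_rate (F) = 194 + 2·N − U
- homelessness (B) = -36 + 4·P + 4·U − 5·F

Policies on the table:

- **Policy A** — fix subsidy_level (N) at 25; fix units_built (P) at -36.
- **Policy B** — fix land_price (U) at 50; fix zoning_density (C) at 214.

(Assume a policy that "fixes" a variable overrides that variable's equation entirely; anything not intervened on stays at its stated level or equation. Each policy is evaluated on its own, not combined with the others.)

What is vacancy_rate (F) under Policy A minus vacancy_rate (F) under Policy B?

115

Policy A (N := 25, P := -36):
  N = 25
  U = 15 − 4·25 = -85
  F = 194 + 2·25 − (-85) = 329
Policy B (U := 50, C := 214):
  N = 35
  U = 50
  F = 194 + 2·35 − 50 = 214
F: 329 − 214 = 115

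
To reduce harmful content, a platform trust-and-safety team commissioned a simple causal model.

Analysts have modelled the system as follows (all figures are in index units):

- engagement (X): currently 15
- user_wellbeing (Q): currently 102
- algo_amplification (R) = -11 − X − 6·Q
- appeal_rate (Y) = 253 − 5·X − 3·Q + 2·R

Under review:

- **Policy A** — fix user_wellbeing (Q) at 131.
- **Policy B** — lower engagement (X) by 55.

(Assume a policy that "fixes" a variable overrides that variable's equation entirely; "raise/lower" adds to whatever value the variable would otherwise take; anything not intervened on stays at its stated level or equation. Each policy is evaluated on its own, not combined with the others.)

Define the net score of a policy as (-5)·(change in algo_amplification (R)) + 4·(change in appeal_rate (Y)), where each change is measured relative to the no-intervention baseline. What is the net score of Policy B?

1265

Baseline:
  X = 15
  Q = 102
  R = -11 − 15 − 6·102 = -638
  Y = 253 − 5·15 − 3·102 + 2·(-638) = -1404
Policy B (X − 55):
  X = 15 − 55 = -40
  Q = 102
  R = -11 − (-40) − 6·102 = -583
  Y = 253 − 5·(-40) − 3·102 + 2·(-583) = -1019
ΔR = -583 − (-638) = 55; ΔY = -1019 − (-1404) = 385
Score = (-5)·55 + 4·385 = 1265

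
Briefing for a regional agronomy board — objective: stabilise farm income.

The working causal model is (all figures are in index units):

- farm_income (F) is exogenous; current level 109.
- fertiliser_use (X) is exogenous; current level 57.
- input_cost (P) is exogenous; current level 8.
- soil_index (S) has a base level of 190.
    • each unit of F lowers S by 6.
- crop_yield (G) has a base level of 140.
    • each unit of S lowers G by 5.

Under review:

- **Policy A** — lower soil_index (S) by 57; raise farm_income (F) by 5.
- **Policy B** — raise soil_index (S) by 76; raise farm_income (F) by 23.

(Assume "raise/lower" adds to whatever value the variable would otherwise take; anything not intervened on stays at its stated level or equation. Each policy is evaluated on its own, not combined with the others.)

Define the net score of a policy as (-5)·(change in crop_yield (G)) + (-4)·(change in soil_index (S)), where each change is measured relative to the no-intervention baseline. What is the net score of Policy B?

-1302

Baseline:
  F = 109
  S = 190 − 6·109 = -464
  G = 140 − 5·(-464) = 2460
Policy B (S + 76, F + 23):
  F = 109 + 23 = 132
  S = 190 − 6·132 (+76 from intervention) = -526
  G = 140 − 5·(-526) = 2770
ΔG = 2770 − 2460 = 310; ΔS = -526 − (-464) = -62
Score = (-5)·310 + (-4)·(-62) = -1302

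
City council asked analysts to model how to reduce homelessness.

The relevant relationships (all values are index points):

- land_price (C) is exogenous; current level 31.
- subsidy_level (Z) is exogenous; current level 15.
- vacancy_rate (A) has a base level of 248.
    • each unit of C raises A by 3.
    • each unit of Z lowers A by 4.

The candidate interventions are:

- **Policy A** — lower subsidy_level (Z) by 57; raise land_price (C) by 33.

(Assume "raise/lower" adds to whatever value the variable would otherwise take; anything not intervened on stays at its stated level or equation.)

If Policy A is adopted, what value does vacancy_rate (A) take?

Policy A (Z − 57, C + 33):
  C = 31 + 33 = 64
  Z = 15 − 57 = -42
  A = 248 + 3·64 − 4·(-42) = 608

608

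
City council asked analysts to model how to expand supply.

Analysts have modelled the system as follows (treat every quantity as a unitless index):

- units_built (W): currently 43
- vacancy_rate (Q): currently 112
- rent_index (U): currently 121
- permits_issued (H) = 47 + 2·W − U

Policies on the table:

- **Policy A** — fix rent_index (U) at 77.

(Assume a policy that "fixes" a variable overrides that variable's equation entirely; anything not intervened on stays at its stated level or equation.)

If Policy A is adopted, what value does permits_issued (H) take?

Policy A (U := 77):
  W = 43
  U = 77
  H = 47 + 2·43 − 77 = 56

56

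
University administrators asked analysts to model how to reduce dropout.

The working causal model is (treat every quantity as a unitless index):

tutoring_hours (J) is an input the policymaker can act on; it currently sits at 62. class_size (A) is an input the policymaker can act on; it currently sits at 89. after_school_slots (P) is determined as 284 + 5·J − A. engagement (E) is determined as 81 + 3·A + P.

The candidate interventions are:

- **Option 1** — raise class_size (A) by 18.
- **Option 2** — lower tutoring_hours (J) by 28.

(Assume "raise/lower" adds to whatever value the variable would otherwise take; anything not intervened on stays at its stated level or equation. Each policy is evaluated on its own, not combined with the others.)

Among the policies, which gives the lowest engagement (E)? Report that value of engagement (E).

713

Option 1 (A + 18):
  J = 62
  A = 89 + 18 = 107
  P = 284 + 5·62 − 107 = 487
  E = 81 + 3·107 + 487 = 889
Option 2 (J − 28):
  J = 62 − 28 = 34
  A = 89
  P = 284 + 5·34 − 89 = 365
  E = 81 + 3·89 + 365 = 713
Comparing — Option 1: E=889, Option 2: E=713. Lowest is 713 (Option 2).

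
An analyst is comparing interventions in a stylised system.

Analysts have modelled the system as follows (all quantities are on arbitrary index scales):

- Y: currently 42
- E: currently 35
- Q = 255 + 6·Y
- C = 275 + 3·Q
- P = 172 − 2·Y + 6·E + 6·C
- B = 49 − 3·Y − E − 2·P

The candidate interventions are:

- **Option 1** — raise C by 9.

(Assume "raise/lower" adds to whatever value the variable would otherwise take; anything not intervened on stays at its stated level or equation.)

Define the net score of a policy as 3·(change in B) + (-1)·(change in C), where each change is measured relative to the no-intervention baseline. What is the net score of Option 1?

-333

Baseline:
  Y = 42
  E = 35
  Q = 255 + 6·42 = 507
  C = 275 + 3·507 = 1796
  P = 172 − 2·42 + 6·35 + 6·1796 = 11074
  B = 49 − 3·42 − 35 − 2·11074 = -22260
Option 1 (C + 9):
  Y = 42
  E = 35
  Q = 255 + 6·42 = 507
  C = 275 + 3·507 (+9 from intervention) = 1805
  P = 172 − 2·42 + 6·35 + 6·1805 = 11128
  B = 49 − 3·42 − 35 − 2·11128 = -22368
ΔB = -22368 − (-22260) = -108; ΔC = 1805 − 1796 = 9
Score = 3·(-108) + (-1)·9 = -333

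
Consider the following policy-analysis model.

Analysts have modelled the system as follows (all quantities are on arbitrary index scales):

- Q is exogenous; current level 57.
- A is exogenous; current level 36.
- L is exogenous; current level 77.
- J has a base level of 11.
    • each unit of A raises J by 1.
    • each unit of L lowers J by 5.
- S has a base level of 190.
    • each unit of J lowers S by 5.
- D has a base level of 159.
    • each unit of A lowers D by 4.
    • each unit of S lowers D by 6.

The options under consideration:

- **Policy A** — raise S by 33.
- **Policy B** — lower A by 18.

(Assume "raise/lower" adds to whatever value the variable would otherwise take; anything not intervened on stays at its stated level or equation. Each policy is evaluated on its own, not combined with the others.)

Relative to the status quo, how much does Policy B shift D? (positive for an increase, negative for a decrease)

Baseline:
  A = 36
  L = 77
  J = 11 + 36 − 5·77 = -338
  S = 190 − 5·(-338) = 1880
  D = 159 − 4·36 − 6·1880 = -11265
Policy B (A − 18):
  A = 36 − 18 = 18
  L = 77
  J = 11 + 18 − 5·77 = -356
  S = 190 − 5·(-356) = 1970
  D = 159 − 4·18 − 6·1970 = -11733
Change in D: -11733 − (-11265) = -468

-468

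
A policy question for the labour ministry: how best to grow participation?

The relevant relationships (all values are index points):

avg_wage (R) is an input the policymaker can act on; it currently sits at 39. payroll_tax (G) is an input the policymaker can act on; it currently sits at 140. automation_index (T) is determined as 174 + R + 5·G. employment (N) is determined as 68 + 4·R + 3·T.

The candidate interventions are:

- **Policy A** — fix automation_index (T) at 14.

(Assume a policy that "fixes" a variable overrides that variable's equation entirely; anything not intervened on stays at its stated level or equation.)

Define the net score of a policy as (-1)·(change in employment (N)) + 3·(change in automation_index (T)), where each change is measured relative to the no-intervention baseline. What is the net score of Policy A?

0

Baseline:
  R = 39
  G = 140
  T = 174 + 39 + 5·140 = 913
  N = 68 + 4·39 + 3·913 = 2963
Policy A (T := 14):
  R = 39
  G = 140
  T = 14
  N = 68 + 4·39 + 3·14 = 266
ΔN = 266 − 2963 = -2697; ΔT = 14 − 913 = -899
Score = (-1)·(-2697) + 3·(-899) = 0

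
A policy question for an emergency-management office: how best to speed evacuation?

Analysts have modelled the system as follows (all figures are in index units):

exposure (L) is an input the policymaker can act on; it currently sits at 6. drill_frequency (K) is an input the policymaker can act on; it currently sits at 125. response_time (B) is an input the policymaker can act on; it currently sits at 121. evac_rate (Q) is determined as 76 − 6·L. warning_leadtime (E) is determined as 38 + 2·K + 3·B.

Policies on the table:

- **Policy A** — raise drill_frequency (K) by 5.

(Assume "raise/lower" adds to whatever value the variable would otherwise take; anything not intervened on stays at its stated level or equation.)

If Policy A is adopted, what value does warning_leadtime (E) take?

Policy A (K + 5):
  K = 125 + 5 = 130
  B = 121
  E = 38 + 2·130 + 3·121 = 661

661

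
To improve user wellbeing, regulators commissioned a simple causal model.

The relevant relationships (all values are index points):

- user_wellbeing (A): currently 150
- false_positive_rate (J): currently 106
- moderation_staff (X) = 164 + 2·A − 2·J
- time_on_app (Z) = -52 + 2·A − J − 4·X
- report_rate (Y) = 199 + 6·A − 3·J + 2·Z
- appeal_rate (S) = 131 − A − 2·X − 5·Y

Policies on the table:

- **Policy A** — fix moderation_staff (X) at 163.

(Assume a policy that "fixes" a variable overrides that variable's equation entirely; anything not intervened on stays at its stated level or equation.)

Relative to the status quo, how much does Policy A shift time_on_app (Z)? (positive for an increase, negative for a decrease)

Baseline:
  A = 150
  J = 106
  X = 164 + 2·150 − 2·106 = 252
  Z = -52 + 2·150 − 106 − 4·252 = -866
Policy A (X := 163):
  A = 150
  J = 106
  X = 163
  Z = -52 + 2·150 − 106 − 4·163 = -510
Change in Z: -510 − (-866) = 356

356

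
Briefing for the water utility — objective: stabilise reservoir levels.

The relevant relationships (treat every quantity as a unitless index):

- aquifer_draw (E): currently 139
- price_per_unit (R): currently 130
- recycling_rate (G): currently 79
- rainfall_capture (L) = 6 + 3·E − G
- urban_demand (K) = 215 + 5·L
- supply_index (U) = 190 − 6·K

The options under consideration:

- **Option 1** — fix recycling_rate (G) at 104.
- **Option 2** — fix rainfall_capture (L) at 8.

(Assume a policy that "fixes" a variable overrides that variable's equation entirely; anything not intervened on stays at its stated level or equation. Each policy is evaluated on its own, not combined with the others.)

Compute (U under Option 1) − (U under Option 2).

-9330

Option 1 (G := 104):
  E = 139
  G = 104
  L = 6 + 3·139 − 104 = 319
  K = 215 + 5·319 = 1810
  U = 190 − 6·1810 = -10670
Option 2 (L := 8):
  E = 139
  G = 79
  L = 8
  K = 215 + 5·8 = 255
  U = 190 − 6·255 = -1340
U: -10670 − (-1340) = -9330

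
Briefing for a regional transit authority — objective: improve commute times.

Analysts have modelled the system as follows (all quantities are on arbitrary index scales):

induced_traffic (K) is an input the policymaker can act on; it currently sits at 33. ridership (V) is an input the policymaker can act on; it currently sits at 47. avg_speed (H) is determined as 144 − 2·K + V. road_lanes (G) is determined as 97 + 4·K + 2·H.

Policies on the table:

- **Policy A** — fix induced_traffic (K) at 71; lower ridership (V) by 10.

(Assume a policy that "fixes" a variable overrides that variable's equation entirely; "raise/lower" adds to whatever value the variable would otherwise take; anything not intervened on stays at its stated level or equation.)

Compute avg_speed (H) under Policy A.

Policy A (K := 71, V − 10):
  K = 71
  V = 47 − 10 = 37
  H = 144 − 2·71 + 37 = 39

39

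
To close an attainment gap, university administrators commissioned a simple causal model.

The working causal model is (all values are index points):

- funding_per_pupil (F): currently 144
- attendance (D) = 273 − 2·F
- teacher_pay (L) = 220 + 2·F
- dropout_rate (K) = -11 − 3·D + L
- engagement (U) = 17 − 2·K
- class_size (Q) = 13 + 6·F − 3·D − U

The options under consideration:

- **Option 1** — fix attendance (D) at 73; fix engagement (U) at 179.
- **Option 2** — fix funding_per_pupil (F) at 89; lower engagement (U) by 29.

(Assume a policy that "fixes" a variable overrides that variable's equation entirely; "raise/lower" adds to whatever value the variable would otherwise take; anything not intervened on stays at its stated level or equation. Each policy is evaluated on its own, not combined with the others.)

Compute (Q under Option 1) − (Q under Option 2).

Option 1 (D := 73, U := 179):
  F = 144
  D = 73
  L = 220 + 2·144 = 508
  K = -11 − 3·73 + 508 = 278
  U = 179
  Q = 13 + 6·144 − 3·73 − 179 = 479
Option 2 (F := 89, U − 29):
  F = 89
  D = 273 − 2·89 = 95
  L = 220 + 2·89 = 398
  K = -11 − 3·95 + 398 = 102
  U = 17 − 2·102 (−29 from intervention) = -216
  Q = 13 + 6·89 − 3·95 − (-216) = 478
Q: 479 − 478 = 1

1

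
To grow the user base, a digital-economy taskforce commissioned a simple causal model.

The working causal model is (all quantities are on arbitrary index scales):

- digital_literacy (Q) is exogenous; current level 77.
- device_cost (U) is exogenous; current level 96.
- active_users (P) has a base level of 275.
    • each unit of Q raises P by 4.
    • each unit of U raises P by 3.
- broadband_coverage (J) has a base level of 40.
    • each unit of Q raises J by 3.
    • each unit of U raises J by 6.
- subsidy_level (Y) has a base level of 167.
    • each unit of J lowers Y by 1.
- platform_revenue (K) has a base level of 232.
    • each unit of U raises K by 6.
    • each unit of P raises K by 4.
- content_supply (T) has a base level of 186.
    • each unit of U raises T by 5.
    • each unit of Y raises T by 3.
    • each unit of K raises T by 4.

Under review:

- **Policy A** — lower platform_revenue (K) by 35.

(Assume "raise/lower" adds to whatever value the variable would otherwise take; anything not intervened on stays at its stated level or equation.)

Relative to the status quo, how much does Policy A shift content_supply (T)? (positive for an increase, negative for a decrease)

Baseline:
  Q = 77
  U = 96
  P = 275 + 4·77 + 3·96 = 871
  J = 40 + 3·77 + 6·96 = 847
  Y = 167 − 847 = -680
  K = 232 + 6·96 + 4·871 = 4292
  T = 186 + 5·96 + 3·(-680) + 4·4292 = 15794
Policy A (K − 35):
  Q = 77
  U = 96
  P = 275 + 4·77 + 3·96 = 871
  J = 40 + 3·77 + 6·96 = 847
  Y = 167 − 847 = -680
  K = 232 + 6·96 + 4·871 (−35 from intervention) = 4257
  T = 186 + 5·96 + 3·(-680) + 4·4257 = 15654
Change in T: 15654 − 15794 = -140

-140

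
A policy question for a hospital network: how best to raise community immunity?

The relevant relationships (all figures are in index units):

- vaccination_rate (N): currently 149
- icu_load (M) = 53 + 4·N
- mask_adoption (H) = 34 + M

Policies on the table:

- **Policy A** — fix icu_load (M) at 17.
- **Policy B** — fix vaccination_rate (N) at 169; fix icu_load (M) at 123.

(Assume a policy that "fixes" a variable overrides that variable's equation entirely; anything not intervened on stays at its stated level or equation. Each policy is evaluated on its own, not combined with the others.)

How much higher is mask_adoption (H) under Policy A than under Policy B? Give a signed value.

Policy A (M := 17):
  N = 149
  M = 17
  H = 34 + 17 = 51
Policy B (N := 169, M := 123):
  N = 169
  M = 123
  H = 34 + 123 = 157
H: 51 − 157 = -106

-106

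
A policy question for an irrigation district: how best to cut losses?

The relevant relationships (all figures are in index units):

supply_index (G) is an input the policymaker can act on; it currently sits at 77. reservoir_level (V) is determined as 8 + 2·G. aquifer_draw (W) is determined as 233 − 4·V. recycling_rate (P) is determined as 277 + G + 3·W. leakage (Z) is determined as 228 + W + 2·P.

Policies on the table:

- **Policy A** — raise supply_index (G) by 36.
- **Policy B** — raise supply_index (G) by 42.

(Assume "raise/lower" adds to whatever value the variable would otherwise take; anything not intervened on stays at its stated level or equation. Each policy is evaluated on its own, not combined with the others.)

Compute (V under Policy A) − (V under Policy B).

Policy A (G + 36):
  G = 77 + 36 = 113
  V = 8 + 2·113 = 234
Policy B (G + 42):
  G = 77 + 42 = 119
  V = 8 + 2·119 = 246
V: 234 − 246 = -12

-12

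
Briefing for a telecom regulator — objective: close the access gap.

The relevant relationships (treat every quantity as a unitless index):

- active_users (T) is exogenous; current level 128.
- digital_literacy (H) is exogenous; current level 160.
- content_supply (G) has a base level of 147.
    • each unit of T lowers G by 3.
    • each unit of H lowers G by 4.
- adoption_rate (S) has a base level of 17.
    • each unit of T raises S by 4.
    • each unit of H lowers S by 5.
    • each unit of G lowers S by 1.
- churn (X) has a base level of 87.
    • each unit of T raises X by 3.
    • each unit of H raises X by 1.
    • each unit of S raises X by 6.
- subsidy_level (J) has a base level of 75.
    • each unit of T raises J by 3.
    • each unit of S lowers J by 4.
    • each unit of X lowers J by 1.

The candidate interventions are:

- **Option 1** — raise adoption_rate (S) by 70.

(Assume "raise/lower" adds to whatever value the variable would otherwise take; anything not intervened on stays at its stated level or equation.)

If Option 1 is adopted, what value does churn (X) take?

4687

Option 1 (S + 70):
  T = 128
  H = 160
  G = 147 − 3·128 − 4·160 = -877
  S = 17 + 4·128 − 5·160 − (-877) (+70 from intervention) = 676
  X = 87 + 3·128 + 160 + 6·676 = 4687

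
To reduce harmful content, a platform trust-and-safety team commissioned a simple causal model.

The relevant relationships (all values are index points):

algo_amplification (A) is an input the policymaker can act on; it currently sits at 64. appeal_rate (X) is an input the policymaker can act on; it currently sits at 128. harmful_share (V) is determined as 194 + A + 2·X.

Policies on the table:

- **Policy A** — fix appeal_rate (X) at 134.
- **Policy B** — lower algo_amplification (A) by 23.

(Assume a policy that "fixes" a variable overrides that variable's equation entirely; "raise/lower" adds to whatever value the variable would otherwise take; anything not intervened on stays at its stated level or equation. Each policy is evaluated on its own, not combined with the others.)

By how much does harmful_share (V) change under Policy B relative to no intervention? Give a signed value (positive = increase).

-23

Baseline:
  A = 64
  X = 128
  V = 194 + 64 + 2·128 = 514
Policy B (A − 23):
  A = 64 − 23 = 41
  X = 128
  V = 194 + 41 + 2·128 = 491
Change in V: 491 − 514 = -23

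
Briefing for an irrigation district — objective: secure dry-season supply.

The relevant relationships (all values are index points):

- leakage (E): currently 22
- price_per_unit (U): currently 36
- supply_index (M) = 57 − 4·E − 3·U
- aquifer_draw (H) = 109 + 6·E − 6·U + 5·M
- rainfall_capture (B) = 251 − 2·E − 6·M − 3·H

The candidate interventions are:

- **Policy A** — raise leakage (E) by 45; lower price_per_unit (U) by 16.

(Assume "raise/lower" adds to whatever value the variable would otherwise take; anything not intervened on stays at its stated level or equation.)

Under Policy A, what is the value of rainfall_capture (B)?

Policy A (E + 45, U − 16):
  E = 22 + 45 = 67
  U = 36 − 16 = 20
  M = 57 − 4·67 − 3·20 = -271
  H = 109 + 6·67 − 6·20 + 5·(-271) = -964
  B = 251 − 2·67 − 6·(-271) − 3·(-964) = 4635

4635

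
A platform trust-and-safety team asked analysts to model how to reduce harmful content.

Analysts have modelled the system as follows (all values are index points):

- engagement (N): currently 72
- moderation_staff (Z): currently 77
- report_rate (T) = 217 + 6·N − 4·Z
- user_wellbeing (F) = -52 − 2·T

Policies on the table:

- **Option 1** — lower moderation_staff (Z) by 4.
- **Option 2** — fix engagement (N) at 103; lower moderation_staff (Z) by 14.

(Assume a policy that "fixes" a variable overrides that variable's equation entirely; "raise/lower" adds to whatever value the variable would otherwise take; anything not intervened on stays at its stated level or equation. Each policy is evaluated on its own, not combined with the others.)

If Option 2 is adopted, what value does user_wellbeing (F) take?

-1218

Option 2 (N := 103, Z − 14):
  N = 103
  Z = 77 − 14 = 63
  T = 217 + 6·103 − 4·63 = 583
  F = -52 − 2·583 = -1218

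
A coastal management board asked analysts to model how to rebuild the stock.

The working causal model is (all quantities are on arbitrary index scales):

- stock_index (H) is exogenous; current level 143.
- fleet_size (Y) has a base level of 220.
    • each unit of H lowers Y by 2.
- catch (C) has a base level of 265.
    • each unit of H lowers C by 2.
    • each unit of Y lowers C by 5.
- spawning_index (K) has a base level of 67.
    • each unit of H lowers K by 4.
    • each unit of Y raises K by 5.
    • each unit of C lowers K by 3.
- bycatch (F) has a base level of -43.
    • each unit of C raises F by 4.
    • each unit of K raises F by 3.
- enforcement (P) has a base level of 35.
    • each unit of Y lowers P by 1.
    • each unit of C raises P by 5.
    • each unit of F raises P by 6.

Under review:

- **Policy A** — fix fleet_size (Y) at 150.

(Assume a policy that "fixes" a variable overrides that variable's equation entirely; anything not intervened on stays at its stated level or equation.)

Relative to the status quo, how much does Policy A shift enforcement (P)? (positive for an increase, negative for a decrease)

46224

Baseline:
  H = 143
  Y = 220 − 2·143 = -66
  C = 265 − 2·143 − 5·(-66) = 309
  K = 67 − 4·143 + 5·(-66) − 3·309 = -1762
  F = -43 + 4·309 + 3·(-1762) = -4093
  P = 35 − (-66) + 5·309 + 6·(-4093) = -22912
Policy A (Y := 150):
  H = 143
  Y = 150
  C = 265 − 2·143 − 5·150 = -771
  K = 67 − 4·143 + 5·150 − 3·(-771) = 2558
  F = -43 + 4·(-771) + 3·2558 = 4547
  P = 35 − 150 + 5·(-771) + 6·4547 = 23312
Change in P: 23312 − (-22912) = 46224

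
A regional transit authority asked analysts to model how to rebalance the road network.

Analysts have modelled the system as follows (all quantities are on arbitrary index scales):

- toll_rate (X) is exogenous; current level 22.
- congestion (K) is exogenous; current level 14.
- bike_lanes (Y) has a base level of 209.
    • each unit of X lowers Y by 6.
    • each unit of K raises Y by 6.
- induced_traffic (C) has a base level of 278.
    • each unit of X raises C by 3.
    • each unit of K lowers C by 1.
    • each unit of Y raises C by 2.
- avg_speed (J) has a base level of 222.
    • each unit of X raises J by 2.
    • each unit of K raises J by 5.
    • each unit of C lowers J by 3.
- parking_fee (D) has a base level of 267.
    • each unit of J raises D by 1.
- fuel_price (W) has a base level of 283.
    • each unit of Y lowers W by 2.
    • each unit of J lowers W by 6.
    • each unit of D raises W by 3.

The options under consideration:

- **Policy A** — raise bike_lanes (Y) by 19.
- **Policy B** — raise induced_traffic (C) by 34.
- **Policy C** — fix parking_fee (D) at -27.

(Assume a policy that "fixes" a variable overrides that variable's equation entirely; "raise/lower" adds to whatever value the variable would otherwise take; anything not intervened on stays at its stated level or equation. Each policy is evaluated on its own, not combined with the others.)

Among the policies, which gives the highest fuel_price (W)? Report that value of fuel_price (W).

9600

Policy A (Y + 19):
  X = 22
  K = 14
  Y = 209 − 6·22 + 6·14 (+19 from intervention) = 180
  C = 278 + 3·22 − 14 + 2·180 = 690
  J = 222 + 2·22 + 5·14 − 3·690 = -1734
  D = 267 + (-1734) = -1467
  W = 283 − 2·180 − 6·(-1734) + 3·(-1467) = 5926
Policy B (C + 34):
  X = 22
  K = 14
  Y = 209 − 6·22 + 6·14 = 161
  C = 278 + 3·22 − 14 + 2·161 (+34 from intervention) = 686
  J = 222 + 2·22 + 5·14 − 3·686 = -1722
  D = 267 + (-1722) = -1455
  W = 283 − 2·161 − 6·(-1722) + 3·(-1455) = 5928
Policy C (D := -27):
  X = 22
  K = 14
  Y = 209 − 6·22 + 6·14 = 161
  C = 278 + 3·22 − 14 + 2·161 = 652
  J = 222 + 2·22 + 5·14 − 3·652 = -1620
  D = -27
  W = 283 − 2·161 − 6·(-1620) + 3·(-27) = 9600
Comparing — Policy A: W=5926, Policy B: W=5928, Policy C: W=9600. Highest is 9600 (Policy C).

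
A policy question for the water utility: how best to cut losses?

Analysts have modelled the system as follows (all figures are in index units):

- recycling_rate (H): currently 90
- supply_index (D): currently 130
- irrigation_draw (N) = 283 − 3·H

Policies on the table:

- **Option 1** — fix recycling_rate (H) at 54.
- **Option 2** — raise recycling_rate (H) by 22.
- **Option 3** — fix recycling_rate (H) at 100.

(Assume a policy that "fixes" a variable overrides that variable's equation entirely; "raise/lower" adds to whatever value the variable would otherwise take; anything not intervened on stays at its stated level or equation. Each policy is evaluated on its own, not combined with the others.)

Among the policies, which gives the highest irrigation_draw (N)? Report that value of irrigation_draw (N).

Option 1 (H := 54):
  H = 54
  N = 283 − 3·54 = 121
Option 2 (H + 22):
  H = 90 + 22 = 112
  N = 283 − 3·112 = -53
Option 3 (H := 100):
  H = 100
  N = 283 − 3·100 = -17
Comparing — Option 1: N=121, Option 2: N=-53, Option 3: N=-17. Highest is 121 (Option 1).

121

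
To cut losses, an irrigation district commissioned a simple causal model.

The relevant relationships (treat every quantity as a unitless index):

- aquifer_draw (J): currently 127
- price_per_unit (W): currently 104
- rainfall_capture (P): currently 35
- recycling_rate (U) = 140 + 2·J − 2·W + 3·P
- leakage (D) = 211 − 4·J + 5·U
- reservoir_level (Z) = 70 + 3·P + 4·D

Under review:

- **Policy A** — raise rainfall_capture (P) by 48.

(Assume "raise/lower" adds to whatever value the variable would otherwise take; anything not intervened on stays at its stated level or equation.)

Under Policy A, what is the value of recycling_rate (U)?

435

Policy A (P + 48):
  J = 127
  W = 104
  P = 35 + 48 = 83
  U = 140 + 2·127 − 2·104 + 3·83 = 435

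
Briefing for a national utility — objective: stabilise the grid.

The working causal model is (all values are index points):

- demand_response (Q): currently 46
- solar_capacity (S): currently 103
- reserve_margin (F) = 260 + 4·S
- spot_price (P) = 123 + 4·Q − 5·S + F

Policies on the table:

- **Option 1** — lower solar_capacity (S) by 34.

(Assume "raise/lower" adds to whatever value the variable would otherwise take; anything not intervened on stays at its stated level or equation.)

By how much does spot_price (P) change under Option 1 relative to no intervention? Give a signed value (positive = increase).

Baseline:
  Q = 46
  S = 103
  F = 260 + 4·103 = 672
  P = 123 + 4·46 − 5·103 + 672 = 464
Option 1 (S − 34):
  Q = 46
  S = 103 − 34 = 69
  F = 260 + 4·69 = 536
  P = 123 + 4·46 − 5·69 + 536 = 498
Change in P: 498 − 464 = 34

34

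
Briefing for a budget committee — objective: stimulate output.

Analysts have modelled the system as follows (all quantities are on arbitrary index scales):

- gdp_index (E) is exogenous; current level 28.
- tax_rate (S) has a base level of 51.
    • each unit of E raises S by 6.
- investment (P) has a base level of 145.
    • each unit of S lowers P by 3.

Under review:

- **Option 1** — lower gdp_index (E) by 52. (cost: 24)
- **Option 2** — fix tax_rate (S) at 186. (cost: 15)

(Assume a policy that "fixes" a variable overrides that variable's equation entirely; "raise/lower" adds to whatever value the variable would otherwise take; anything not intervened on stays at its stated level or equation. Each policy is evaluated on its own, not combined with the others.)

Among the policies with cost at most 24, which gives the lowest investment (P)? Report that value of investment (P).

-413

Option 1 (E − 52):
  E = 28 − 52 = -24
  S = 51 + 6·(-24) = -93
  P = 145 − 3·(-93) = 424
Option 2 (S := 186):
  E = 28
  S = 186
  P = 145 − 3·186 = -413
Comparing — Option 1: P=424, Option 2: P=-413. Lowest is -413 (Option 2).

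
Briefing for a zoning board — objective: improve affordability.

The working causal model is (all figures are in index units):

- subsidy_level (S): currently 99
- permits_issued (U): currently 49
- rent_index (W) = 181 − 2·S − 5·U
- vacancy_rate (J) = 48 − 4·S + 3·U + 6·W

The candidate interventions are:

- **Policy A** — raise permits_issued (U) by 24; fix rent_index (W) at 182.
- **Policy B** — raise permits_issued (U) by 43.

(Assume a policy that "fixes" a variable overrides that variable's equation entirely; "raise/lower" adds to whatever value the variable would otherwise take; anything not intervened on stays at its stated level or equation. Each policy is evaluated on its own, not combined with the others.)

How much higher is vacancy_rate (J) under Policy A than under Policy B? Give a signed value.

3897

Policy A (U + 24, W := 182):
  S = 99
  U = 49 + 24 = 73
  W = 182
  J = 48 − 4·99 + 3·73 + 6·182 = 963
Policy B (U + 43):
  S = 99
  U = 49 + 43 = 92
  W = 181 − 2·99 − 5·92 = -477
  J = 48 − 4·99 + 3·92 + 6·(-477) = -2934
J: 963 − (-2934) = 3897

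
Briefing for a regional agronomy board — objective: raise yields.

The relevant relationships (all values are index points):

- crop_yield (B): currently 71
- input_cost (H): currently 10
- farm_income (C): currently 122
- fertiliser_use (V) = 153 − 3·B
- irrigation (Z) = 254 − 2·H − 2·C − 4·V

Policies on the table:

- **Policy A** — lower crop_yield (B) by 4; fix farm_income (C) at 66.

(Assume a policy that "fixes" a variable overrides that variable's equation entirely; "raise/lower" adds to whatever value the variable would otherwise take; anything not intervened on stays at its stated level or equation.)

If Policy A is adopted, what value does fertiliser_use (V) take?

-48

Policy A (B − 4, C := 66):
  B = 71 − 4 = 67
  V = 153 − 3·67 = -48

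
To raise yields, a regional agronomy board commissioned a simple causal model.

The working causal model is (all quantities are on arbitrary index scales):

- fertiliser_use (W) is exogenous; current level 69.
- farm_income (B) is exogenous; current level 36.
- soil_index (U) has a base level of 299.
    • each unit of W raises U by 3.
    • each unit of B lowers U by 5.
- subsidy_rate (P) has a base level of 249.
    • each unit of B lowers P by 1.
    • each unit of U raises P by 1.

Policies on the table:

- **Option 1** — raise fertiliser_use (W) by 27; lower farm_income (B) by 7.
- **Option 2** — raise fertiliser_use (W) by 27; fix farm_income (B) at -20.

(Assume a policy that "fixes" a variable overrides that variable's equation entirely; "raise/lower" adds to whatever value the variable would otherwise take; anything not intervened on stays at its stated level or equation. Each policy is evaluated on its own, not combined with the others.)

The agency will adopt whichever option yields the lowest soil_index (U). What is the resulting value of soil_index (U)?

Option 1 (W + 27, B − 7):
  W = 69 + 27 = 96
  B = 36 − 7 = 29
  U = 299 + 3·96 − 5·29 = 442
Option 2 (W + 27, B := -20):
  W = 69 + 27 = 96
  B = -20
  U = 299 + 3·96 − 5·(-20) = 687
Comparing — Option 1: U=442, Option 2: U=687. Lowest is 442 (Option 1).

442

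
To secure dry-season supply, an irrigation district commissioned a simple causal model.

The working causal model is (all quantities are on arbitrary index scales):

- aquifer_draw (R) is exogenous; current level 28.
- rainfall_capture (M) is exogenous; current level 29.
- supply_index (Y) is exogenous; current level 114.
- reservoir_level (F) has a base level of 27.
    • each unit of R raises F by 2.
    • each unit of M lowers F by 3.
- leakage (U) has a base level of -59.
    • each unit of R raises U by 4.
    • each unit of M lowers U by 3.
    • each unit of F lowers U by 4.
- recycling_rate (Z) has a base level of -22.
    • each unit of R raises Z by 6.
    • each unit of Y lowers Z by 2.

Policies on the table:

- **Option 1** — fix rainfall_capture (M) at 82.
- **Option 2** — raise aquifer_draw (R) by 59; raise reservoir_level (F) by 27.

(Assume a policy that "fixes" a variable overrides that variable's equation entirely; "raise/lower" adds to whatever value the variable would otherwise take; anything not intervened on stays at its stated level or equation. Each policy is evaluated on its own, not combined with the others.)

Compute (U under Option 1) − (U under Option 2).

821

Option 1 (M := 82):
  R = 28
  M = 82
  F = 27 + 2·28 − 3·82 = -163
  U = -59 + 4·28 − 3·82 − 4·(-163) = 459
Option 2 (R + 59, F + 27):
  R = 28 + 59 = 87
  M = 29
  F = 27 + 2·87 − 3·29 (+27 from intervention) = 141
  U = -59 + 4·87 − 3·29 − 4·141 = -362
U: 459 − (-362) = 821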